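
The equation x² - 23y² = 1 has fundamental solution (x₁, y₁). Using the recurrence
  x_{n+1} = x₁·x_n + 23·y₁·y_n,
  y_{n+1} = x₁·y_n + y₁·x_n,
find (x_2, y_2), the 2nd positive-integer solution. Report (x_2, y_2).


Step 1: Find the fundamental solution (x₁, y₁) of x² - 23y² = 1.
  Expand √23 as a continued fraction. a₀ = ⌊√23⌋ = 4; iterate m_{k+1} = d_k·a_k − m_k, d_{k+1} = (23 − m_{k+1}²)/d_k, a_{k+1} = ⌊(a₀ + m_{k+1})/d_{k+1}⌋ (starting m₀ = 0, d₀ = 1), with convergents p_k = a_k·p_{k-1} + p_{k-2}, q_k = a_k·q_{k-1} + q_{k-2} (p₋₁ = 1, q₋₁ = 0):
  k = 0: a₀ = 4; p₀/q₀ = 4/1; p₀² − 23·q₀² = 16 − 23 = -7.
  k = 1: m = 4, d = 7, a = ⌊(4 + 4)/7⌋ = 1; p/q = (1·4 + 1)/(1·1 + 0) = 5/1; p² − 23·q² = 25 − 23 = 2.
  k = 2: m = 3, d = 2, a = ⌊(4 + 3)/2⌋ = 3; p/q = (3·5 + 4)/(3·1 + 1) = 19/4; p² − 23·q² = 361 − 368 = -7.
  k = 3: m = 3, d = 7, a = ⌊(4 + 3)/7⌋ = 1; p/q = (1·19 + 5)/(1·4 + 1) = 24/5; p² − 23·q² = 576 − 575 = 1.
  The first convergent with p² − 23·q² = 1 gives the fundamental solution (x₁, y₁) = (24, 5).
Step 2: Apply the recurrence (x_{n+1}, y_{n+1}) = (x₁x_n + 23y₁y_n, x₁y_n + y₁x_n) repeatedly.
  From (x_1, y_1) = (24, 5): x_2 = 24·24 + 23·5·5 = 1151; y_2 = 24·5 + 5·24 = 240.
Step 3: Verify x_2² - 23·y_2² = 1324801 - 1324800 = 1 (should be 1). ✓

(x_1, y_1) = (24, 5); (x_2, y_2) = (1151, 240).


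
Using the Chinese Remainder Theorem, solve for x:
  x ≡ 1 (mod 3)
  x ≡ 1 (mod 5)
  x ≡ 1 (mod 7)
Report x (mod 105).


Moduli 3, 5, 7 are pairwise coprime; by CRT there is a unique solution modulo M = 3 · 5 · 7 = 105.
Solve pairwise, accumulating the modulus:
  Start with x ≡ 1 (mod 3).
  Combine with x ≡ 1 (mod 5): since gcd(3, 5) = 1, we get a unique residue mod 15.
    Write x = 1 + 3·t and substitute into x ≡ 1 (mod 5): 3·t ≡ 1 − 1 = 0 (mod 5).
    The inverse of 3 mod 5 is 2 (since 3·2 = 6 = 1·5 + 1), so t ≡ 2·0 = 0 ≡ 0 (mod 5).
    Then x = 1 + 3·0 = 1, valid modulo lcm(3, 5) = 15: x ≡ 1 (mod 15).
  Combine with x ≡ 1 (mod 7): since gcd(15, 7) = 1, we get a unique residue mod 105.
    Write x = 1 + 15·t and substitute into x ≡ 1 (mod 7): 15·t ≡ 1 − 1 = 0 (mod 7).
    Reduce coefficients mod 7: 1·t ≡ 0 (mod 7).
    So t ≡ 0 (mod 7).
    Then x = 1 + 15·0 = 1, valid modulo lcm(15, 7) = 105: x ≡ 1 (mod 105).
Verify: 1 mod 3 = 1 ✓, 1 mod 5 = 1 ✓, 1 mod 7 = 1 ✓.

x ≡ 1 (mod 105).


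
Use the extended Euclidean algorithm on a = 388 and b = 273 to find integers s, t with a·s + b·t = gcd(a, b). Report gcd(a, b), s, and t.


Euclidean algorithm on (388, 273) — divide until remainder is 0:
  388 = 1 · 273 + 115
  273 = 2 · 115 + 43
  115 = 2 · 43 + 29
  43 = 1 · 29 + 14
  29 = 2 · 14 + 1
  14 = 14 · 1 + 0
gcd(388, 273) = 1.
Track Bezout coefficients alongside the remainders: start with r₀ = 388 = a·1 + b·0 (s = 1, t = 0) and r₁ = 273 = a·0 + b·1 (s = 0, t = 1); each new remainder r_{k+1} = r_{k-1} − q_k·r_k inherits s_{k+1} = s_{k-1} − q_k·s_k, t_{k+1} = t_{k-1} − q_k·t_k, so r_k = a·s_k + b·t_k at every step:
  q = 1: r = 115, s = 1 − 1·0 = 1, t = 0 − 1·1 = -1  (check: 388·1 + 273·(-1) = 115)
  q = 2: r = 43, s = 0 − 2·1 = -2, t = 1 − 2·(-1) = 3  (check: 388·(-2) + 273·3 = 43)
  q = 2: r = 29, s = 1 − 2·(-2) = 5, t = -1 − 2·3 = -7  (check: 388·5 + 273·(-7) = 29)
  q = 1: r = 14, s = -2 − 1·5 = -7, t = 3 − 1·(-7) = 10  (check: 388·(-7) + 273·10 = 14)
  q = 2: r = 1, s = 5 − 2·(-7) = 19, t = -7 − 2·10 = -27  (check: 388·19 + 273·(-27) = 1)
The row with r = 1 (the gcd) gives the Bezout coefficients s = 19, t = -27.
Result: 388 · (19) + 273 · (-27) = 1.

gcd(388, 273) = 1; s = 19, t = -27 (check: 388·19 + 273·(-27) = 1).


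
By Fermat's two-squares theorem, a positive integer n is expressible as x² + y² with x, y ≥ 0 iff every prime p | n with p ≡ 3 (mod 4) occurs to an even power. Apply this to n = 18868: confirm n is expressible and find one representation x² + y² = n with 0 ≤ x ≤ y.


Step 1: Factor n = 18868 = 2^2 · 53 · 89.
Step 2: Check the mod-4 condition on each prime factor: 2 = 2 (special); 53 ≡ 1 (mod 4), exponent 1; 89 ≡ 1 (mod 4), exponent 1.
All primes ≡ 3 (mod 4) appear to even exponent (or don't appear), so by the two-squares theorem n IS expressible as a sum of two squares.
Step 3: Build a representation. Group n = k² · m with k = 2 and m = 53 · 89 = 4717 (a product of primes ≡ 1 (mod 4)); a representation of m scales to one of n via (k·x)² + (k·y)² = k²(x² + y²). Each prime p ≡ 1 (mod 4) is itself a sum of two squares; find a² by testing p − a² for a perfect square:
  53: 53 − 1² = 52, 53 − 2² = 49 = 7² ⇒ 53 = 2² + 7².
  89: 89 − 1² = 88, 89 − 2² = 85, 89 − 3² = 80, 89 − 4² = 73, 89 − 5² = 64 = 8² ⇒ 89 = 5² + 8².
  Combine using the Brahmagupta–Fibonacci identity (a² + b²)(c² + d²) = (ac − bd)² + (ad + bc)² = (ac + bd)² + (ad − bc)²:
  53 · 89 = 4717: from (2² + 7²)(5² + 8²), take (2·5 − 7·8, 2·8 + 7·5) = (10 − 56, 16 + 35) = (-46, 51); dropping signs (only squares matter) gives (46, 51); check 46² + 51² = 2116 + 2601 = 4717 ✓.
  Scale by k = 2: (2·46, 2·51) = (92, 102).
Step 4: Order so x ≤ y and verify: 92² + 102² = 8464 + 10404 = 18868 = n. ✓

n = 18868 = 92² + 102² (one valid representation with x ≤ y).


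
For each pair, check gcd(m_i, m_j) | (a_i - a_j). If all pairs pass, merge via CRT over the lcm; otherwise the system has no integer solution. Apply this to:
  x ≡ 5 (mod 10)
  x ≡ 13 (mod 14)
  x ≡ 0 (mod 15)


Moduli 10, 14, 15 are not pairwise coprime, so CRT works modulo lcm(m_i) when all pairwise compatibility conditions hold.
Pairwise compatibility: gcd(m_i, m_j) must divide a_i - a_j for every pair.
Merge one congruence at a time:
  Start: x ≡ 5 (mod 10).
  Combine with x ≡ 13 (mod 14): gcd(10, 14) = 2; 13 - 5 = 8, which IS divisible by 2, so compatible.
    Write x = 5 + 10·t and substitute into x ≡ 13 (mod 14): 10·t ≡ 13 − 5 = 8 (mod 14).
    Divide the congruence (and modulus) by g = 2: 5·t ≡ 4 (mod 7).
    The inverse of 5 mod 7 is 3 (since 5·3 = 15 = 2·7 + 1), so t ≡ 3·4 = 12 ≡ 5 (mod 7).
    Then x = 5 + 10·5 = 55, valid modulo lcm(10, 14) = 70: x ≡ 55 (mod 70).
  Combine with x ≡ 0 (mod 15): gcd(70, 15) = 5; 0 - 55 = -55, which IS divisible by 5, so compatible.
    Write x = 55 + 70·t and substitute into x ≡ 0 (mod 15): 70·t ≡ 0 − 55 = -55 (mod 15).
    Divide the congruence (and modulus) by g = 5: 14·t ≡ -11 (mod 3).
    Reduce coefficients mod 3: 2·t ≡ 1 (mod 3).
    The inverse of 2 mod 3 is 2 (since 2·2 = 4 = 1·3 + 1), so t ≡ 2·1 = 2 ≡ 2 (mod 3).
    Then x = 55 + 70·2 = 195, valid modulo lcm(70, 15) = 210: x ≡ 195 (mod 210).
Verify: 195 mod 10 = 5, 195 mod 14 = 13, 195 mod 15 = 0.

x ≡ 195 (mod 210).


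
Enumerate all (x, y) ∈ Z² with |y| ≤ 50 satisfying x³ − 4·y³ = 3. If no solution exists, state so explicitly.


The equation is x³ - 4y³ = 3. For fixed y, x³ = 4·y³ + 3, so a solution requires the RHS to be a perfect cube.
Strategy: iterate y from -50 to 50, compute RHS = 4·y³ + 3, and check whether it is a (positive or negative) perfect cube.
Check small values of y:
  y = 0: RHS = 3 is not a perfect cube.
  y = 1: RHS = 7 is not a perfect cube.
  y = -1: RHS = -1 = (-1)³ ⇒ x = -1 works.
  y = 2: RHS = 35 is not a perfect cube.
  y = -2: RHS = -29 is not a perfect cube.
  y = 3: RHS = 111 is not a perfect cube.
  y = -3: RHS = -105 is not a perfect cube.
Continuing the search up to |y| = 50 finds no further solutions beyond those listed.
Collected solutions: (-1, -1).

Solutions (with |y| ≤ 50): (-1, -1).


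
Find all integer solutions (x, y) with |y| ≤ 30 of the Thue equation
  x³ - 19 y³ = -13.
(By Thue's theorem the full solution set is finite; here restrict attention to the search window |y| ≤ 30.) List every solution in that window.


The equation is x³ - 19y³ = -13. For fixed y, x³ = 19·y³ − 13, so a solution requires the RHS to be a perfect cube.
Strategy: iterate y from -30 to 30, compute RHS = 19·y³ − 13, and check whether it is a (positive or negative) perfect cube.
Check small values of y:
  y = 0: RHS = -13 is not a perfect cube.
  y = 1: RHS = 6 is not a perfect cube.
  y = -1: RHS = -32 is not a perfect cube.
  y = 2: RHS = 139 is not a perfect cube.
  y = -2: RHS = -165 is not a perfect cube.
  y = 3: RHS = 500 is not a perfect cube.
  y = -3: RHS = -526 is not a perfect cube.
Continuing the search up to |y| = 30 finds no solutions either.
No (x, y) in the scanned range satisfies the equation.

No integer solutions with |y| ≤ 30.


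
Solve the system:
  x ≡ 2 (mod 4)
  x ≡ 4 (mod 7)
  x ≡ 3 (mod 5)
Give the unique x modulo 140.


Moduli 4, 7, 5 are pairwise coprime; by CRT there is a unique solution modulo M = 4 · 7 · 5 = 140.
Solve pairwise, accumulating the modulus:
  Start with x ≡ 2 (mod 4).
  Combine with x ≡ 4 (mod 7): since gcd(4, 7) = 1, we get a unique residue mod 28.
    Write x = 2 + 4·t and substitute into x ≡ 4 (mod 7): 4·t ≡ 4 − 2 = 2 (mod 7).
    The inverse of 4 mod 7 is 2 (since 4·2 = 8 = 1·7 + 1), so t ≡ 2·2 = 4 ≡ 4 (mod 7).
    Then x = 2 + 4·4 = 18, valid modulo lcm(4, 7) = 28: x ≡ 18 (mod 28).
  Combine with x ≡ 3 (mod 5): since gcd(28, 5) = 1, we get a unique residue mod 140.
    Write x = 18 + 28·t and substitute into x ≡ 3 (mod 5): 28·t ≡ 3 − 18 = -15 (mod 5).
    Reduce coefficients mod 5: 3·t ≡ 0 (mod 5).
    The inverse of 3 mod 5 is 2 (since 3·2 = 6 = 1·5 + 1), so t ≡ 2·0 = 0 ≡ 0 (mod 5).
    Then x = 18 + 28·0 = 18, valid modulo lcm(28, 5) = 140: x ≡ 18 (mod 140).
Verify: 18 mod 4 = 2 ✓, 18 mod 7 = 4 ✓, 18 mod 5 = 3 ✓.

x ≡ 18 (mod 140).


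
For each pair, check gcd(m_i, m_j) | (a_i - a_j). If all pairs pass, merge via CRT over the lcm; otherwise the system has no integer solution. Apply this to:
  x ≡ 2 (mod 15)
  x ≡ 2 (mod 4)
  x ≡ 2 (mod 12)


Moduli 15, 4, 12 are not pairwise coprime, so CRT works modulo lcm(m_i) when all pairwise compatibility conditions hold.
Pairwise compatibility: gcd(m_i, m_j) must divide a_i - a_j for every pair.
Merge one congruence at a time:
  Start: x ≡ 2 (mod 15).
  Combine with x ≡ 2 (mod 4): gcd(15, 4) = 1; 2 - 2 = 0, which IS divisible by 1, so compatible.
    Write x = 2 + 15·t and substitute into x ≡ 2 (mod 4): 15·t ≡ 2 − 2 = 0 (mod 4).
    Reduce coefficients mod 4: 3·t ≡ 0 (mod 4).
    The inverse of 3 mod 4 is 3 (since 3·3 = 9 = 2·4 + 1), so t ≡ 3·0 = 0 ≡ 0 (mod 4).
    Then x = 2 + 15·0 = 2, valid modulo lcm(15, 4) = 60: x ≡ 2 (mod 60).
  Combine with x ≡ 2 (mod 12): gcd(60, 12) = 12; 2 - 2 = 0, which IS divisible by 12, so compatible.
    Write x = 2 + 60·t and substitute into x ≡ 2 (mod 12): 60·t ≡ 2 − 2 = 0 (mod 12).
    Divide the congruence (and modulus) by g = 12: 5·t ≡ 0 (mod 1).
    Modulo 1 every t works; take t = 0.
    Then x = 2 + 60·0 = 2, valid modulo lcm(60, 12) = 60: x ≡ 2 (mod 60).
Verify: 2 mod 15 = 2, 2 mod 4 = 2, 2 mod 12 = 2.

x ≡ 2 (mod 60).


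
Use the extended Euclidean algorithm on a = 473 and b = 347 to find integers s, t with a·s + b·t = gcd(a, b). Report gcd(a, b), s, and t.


Euclidean algorithm on (473, 347) — divide until remainder is 0:
  473 = 1 · 347 + 126
  347 = 2 · 126 + 95
  126 = 1 · 95 + 31
  95 = 3 · 31 + 2
  31 = 15 · 2 + 1
  2 = 2 · 1 + 0
gcd(473, 347) = 1.
Track Bezout coefficients alongside the remainders: start with r₀ = 473 = a·1 + b·0 (s = 1, t = 0) and r₁ = 347 = a·0 + b·1 (s = 0, t = 1); each new remainder r_{k+1} = r_{k-1} − q_k·r_k inherits s_{k+1} = s_{k-1} − q_k·s_k, t_{k+1} = t_{k-1} − q_k·t_k, so r_k = a·s_k + b·t_k at every step:
  q = 1: r = 126, s = 1 − 1·0 = 1, t = 0 − 1·1 = -1  (check: 473·1 + 347·(-1) = 126)
  q = 2: r = 95, s = 0 − 2·1 = -2, t = 1 − 2·(-1) = 3  (check: 473·(-2) + 347·3 = 95)
  q = 1: r = 31, s = 1 − 1·(-2) = 3, t = -1 − 1·3 = -4  (check: 473·3 + 347·(-4) = 31)
  q = 3: r = 2, s = -2 − 3·3 = -11, t = 3 − 3·(-4) = 15  (check: 473·(-11) + 347·15 = 2)
  q = 15: r = 1, s = 3 − 15·(-11) = 168, t = -4 − 15·15 = -229  (check: 473·168 + 347·(-229) = 1)
The row with r = 1 (the gcd) gives the Bezout coefficients s = 168, t = -229.
Result: 473 · (168) + 347 · (-229) = 1.

gcd(473, 347) = 1; s = 168, t = -229 (check: 473·168 + 347·(-229) = 1).


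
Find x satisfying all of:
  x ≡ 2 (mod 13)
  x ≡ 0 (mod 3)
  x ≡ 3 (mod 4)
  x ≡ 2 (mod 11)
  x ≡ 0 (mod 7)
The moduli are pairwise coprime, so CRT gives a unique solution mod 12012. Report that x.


Product of moduli M = 13 · 3 · 4 · 11 · 7 = 12012.
Merge one congruence at a time:
  Start: x ≡ 2 (mod 13).
  Combine with x ≡ 0 (mod 3); new modulus lcm = 39.
    Write x = 2 + 13·t and substitute into x ≡ 0 (mod 3): 13·t ≡ 0 − 2 = -2 (mod 3).
    Reduce coefficients mod 3: 1·t ≡ 1 (mod 3).
    So t ≡ 1 (mod 3).
    Then x = 2 + 13·1 = 15, valid modulo lcm(13, 3) = 39: x ≡ 15 (mod 39).
  Combine with x ≡ 3 (mod 4); new modulus lcm = 156.
    Write x = 15 + 39·t and substitute into x ≡ 3 (mod 4): 39·t ≡ 3 − 15 = -12 (mod 4).
    Reduce coefficients mod 4: 3·t ≡ 0 (mod 4).
    The inverse of 3 mod 4 is 3 (since 3·3 = 9 = 2·4 + 1), so t ≡ 3·0 = 0 ≡ 0 (mod 4).
    Then x = 15 + 39·0 = 15, valid modulo lcm(39, 4) = 156: x ≡ 15 (mod 156).
  Combine with x ≡ 2 (mod 11); new modulus lcm = 1716.
    Write x = 15 + 156·t and substitute into x ≡ 2 (mod 11): 156·t ≡ 2 − 15 = -13 (mod 11).
    Reduce coefficients mod 11: 2·t ≡ 9 (mod 11).
    The inverse of 2 mod 11 is 6 (since 2·6 = 12 = 1·11 + 1), so t ≡ 6·9 = 54 ≡ 10 (mod 11).
    Then x = 15 + 156·10 = 1575, valid modulo lcm(156, 11) = 1716: x ≡ 1575 (mod 1716).
  Combine with x ≡ 0 (mod 7); new modulus lcm = 12012.
    Write x = 1575 + 1716·t and substitute into x ≡ 0 (mod 7): 1716·t ≡ 0 − 1575 = -1575 (mod 7).
    Reduce coefficients mod 7: 1·t ≡ 0 (mod 7).
    So t ≡ 0 (mod 7).
    Then x = 1575 + 1716·0 = 1575, valid modulo lcm(1716, 7) = 12012: x ≡ 1575 (mod 12012).
Verify against each original: 1575 mod 13 = 2, 1575 mod 3 = 0, 1575 mod 4 = 3, 1575 mod 11 = 2, 1575 mod 7 = 0.

x ≡ 1575 (mod 12012).


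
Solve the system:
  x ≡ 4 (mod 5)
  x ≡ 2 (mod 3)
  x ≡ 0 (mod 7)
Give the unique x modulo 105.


Moduli 5, 3, 7 are pairwise coprime; by CRT there is a unique solution modulo M = 5 · 3 · 7 = 105.
Solve pairwise, accumulating the modulus:
  Start with x ≡ 4 (mod 5).
  Combine with x ≡ 2 (mod 3): since gcd(5, 3) = 1, we get a unique residue mod 15.
    Write x = 4 + 5·t and substitute into x ≡ 2 (mod 3): 5·t ≡ 2 − 4 = -2 (mod 3).
    Reduce coefficients mod 3: 2·t ≡ 1 (mod 3).
    The inverse of 2 mod 3 is 2 (since 2·2 = 4 = 1·3 + 1), so t ≡ 2·1 = 2 ≡ 2 (mod 3).
    Then x = 4 + 5·2 = 14, valid modulo lcm(5, 3) = 15: x ≡ 14 (mod 15).
  Combine with x ≡ 0 (mod 7): since gcd(15, 7) = 1, we get a unique residue mod 105.
    Write x = 14 + 15·t and substitute into x ≡ 0 (mod 7): 15·t ≡ 0 − 14 = -14 (mod 7).
    Reduce coefficients mod 7: 1·t ≡ 0 (mod 7).
    So t ≡ 0 (mod 7).
    Then x = 14 + 15·0 = 14, valid modulo lcm(15, 7) = 105: x ≡ 14 (mod 105).
Verify: 14 mod 5 = 4 ✓, 14 mod 3 = 2 ✓, 14 mod 7 = 0 ✓.

x ≡ 14 (mod 105).


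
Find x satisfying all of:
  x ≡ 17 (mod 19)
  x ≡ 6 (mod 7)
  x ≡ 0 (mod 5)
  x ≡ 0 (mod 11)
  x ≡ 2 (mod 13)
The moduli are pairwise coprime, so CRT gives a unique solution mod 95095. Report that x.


Product of moduli M = 19 · 7 · 5 · 11 · 13 = 95095.
Merge one congruence at a time:
  Start: x ≡ 17 (mod 19).
  Combine with x ≡ 6 (mod 7); new modulus lcm = 133.
    Write x = 17 + 19·t and substitute into x ≡ 6 (mod 7): 19·t ≡ 6 − 17 = -11 (mod 7).
    Reduce coefficients mod 7: 5·t ≡ 3 (mod 7).
    The inverse of 5 mod 7 is 3 (since 5·3 = 15 = 2·7 + 1), so t ≡ 3·3 = 9 ≡ 2 (mod 7).
    Then x = 17 + 19·2 = 55, valid modulo lcm(19, 7) = 133: x ≡ 55 (mod 133).
  Combine with x ≡ 0 (mod 5); new modulus lcm = 665.
    Write x = 55 + 133·t and substitute into x ≡ 0 (mod 5): 133·t ≡ 0 − 55 = -55 (mod 5).
    Reduce coefficients mod 5: 3·t ≡ 0 (mod 5).
    The inverse of 3 mod 5 is 2 (since 3·2 = 6 = 1·5 + 1), so t ≡ 2·0 = 0 ≡ 0 (mod 5).
    Then x = 55 + 133·0 = 55, valid modulo lcm(133, 5) = 665: x ≡ 55 (mod 665).
  Combine with x ≡ 0 (mod 11); new modulus lcm = 7315.
    Write x = 55 + 665·t and substitute into x ≡ 0 (mod 11): 665·t ≡ 0 − 55 = -55 (mod 11).
    Reduce coefficients mod 11: 5·t ≡ 0 (mod 11).
    The inverse of 5 mod 11 is 9 (since 5·9 = 45 = 4·11 + 1), so t ≡ 9·0 = 0 ≡ 0 (mod 11).
    Then x = 55 + 665·0 = 55, valid modulo lcm(665, 11) = 7315: x ≡ 55 (mod 7315).
  Combine with x ≡ 2 (mod 13); new modulus lcm = 95095.
    Write x = 55 + 7315·t and substitute into x ≡ 2 (mod 13): 7315·t ≡ 2 − 55 = -53 (mod 13).
    Reduce coefficients mod 13: 9·t ≡ 12 (mod 13).
    The inverse of 9 mod 13 is 3 (since 9·3 = 27 = 2·13 + 1), so t ≡ 3·12 = 36 ≡ 10 (mod 13).
    Then x = 55 + 7315·10 = 73205, valid modulo lcm(7315, 13) = 95095: x ≡ 73205 (mod 95095).
Verify against each original: 73205 mod 19 = 17, 73205 mod 7 = 6, 73205 mod 5 = 0, 73205 mod 11 = 0, 73205 mod 13 = 2.

x ≡ 73205 (mod 95095).


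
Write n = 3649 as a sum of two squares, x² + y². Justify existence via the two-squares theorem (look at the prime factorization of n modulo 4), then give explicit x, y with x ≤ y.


Step 1: Factor n = 3649 = 41 · 89.
Step 2: Check the mod-4 condition on each prime factor: 41 ≡ 1 (mod 4), exponent 1; 89 ≡ 1 (mod 4), exponent 1.
All primes ≡ 3 (mod 4) appear to even exponent (or don't appear), so by the two-squares theorem n IS expressible as a sum of two squares.
Step 3: Build a representation. Here n = 41 · 89 is a product of primes ≡ 1 (mod 4). Each prime p ≡ 1 (mod 4) is itself a sum of two squares; find a² by testing p − a² for a perfect square:
  41: 41 − 1² = 40, 41 − 2² = 37, 41 − 3² = 32, 41 − 4² = 25 = 5² ⇒ 41 = 4² + 5².
  89: 89 − 1² = 88, 89 − 2² = 85, 89 − 3² = 80, 89 − 4² = 73, 89 − 5² = 64 = 8² ⇒ 89 = 5² + 8².
  Combine using the Brahmagupta–Fibonacci identity (a² + b²)(c² + d²) = (ac − bd)² + (ad + bc)² = (ac + bd)² + (ad − bc)²:
  41 · 89 = 3649: from (4² + 5²)(5² + 8²), take (4·5 − 5·8, 4·8 + 5·5) = (20 − 40, 32 + 25) = (-20, 57); dropping signs (only squares matter) gives (20, 57); check 20² + 57² = 400 + 3249 = 3649 ✓.
Step 4: Order so x ≤ y and verify: 20² + 57² = 400 + 3249 = 3649 = n. ✓

n = 3649 = 20² + 57² (one valid representation with x ≤ y).


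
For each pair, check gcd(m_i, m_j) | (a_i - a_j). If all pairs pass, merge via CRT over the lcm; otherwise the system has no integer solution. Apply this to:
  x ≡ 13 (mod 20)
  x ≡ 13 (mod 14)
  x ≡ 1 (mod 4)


Moduli 20, 14, 4 are not pairwise coprime, so CRT works modulo lcm(m_i) when all pairwise compatibility conditions hold.
Pairwise compatibility: gcd(m_i, m_j) must divide a_i - a_j for every pair.
Merge one congruence at a time:
  Start: x ≡ 13 (mod 20).
  Combine with x ≡ 13 (mod 14): gcd(20, 14) = 2; 13 - 13 = 0, which IS divisible by 2, so compatible.
    Write x = 13 + 20·t and substitute into x ≡ 13 (mod 14): 20·t ≡ 13 − 13 = 0 (mod 14).
    Divide the congruence (and modulus) by g = 2: 10·t ≡ 0 (mod 7).
    Reduce coefficients mod 7: 3·t ≡ 0 (mod 7).
    The inverse of 3 mod 7 is 5 (since 3·5 = 15 = 2·7 + 1), so t ≡ 5·0 = 0 ≡ 0 (mod 7).
    Then x = 13 + 20·0 = 13, valid modulo lcm(20, 14) = 140: x ≡ 13 (mod 140).
  Combine with x ≡ 1 (mod 4): gcd(140, 4) = 4; 1 - 13 = -12, which IS divisible by 4, so compatible.
    Write x = 13 + 140·t and substitute into x ≡ 1 (mod 4): 140·t ≡ 1 − 13 = -12 (mod 4).
    Divide the congruence (and modulus) by g = 4: 35·t ≡ -3 (mod 1).
    Modulo 1 every t works; take t = 0.
    Then x = 13 + 140·0 = 13, valid modulo lcm(140, 4) = 140: x ≡ 13 (mod 140).
Verify: 13 mod 20 = 13, 13 mod 14 = 13, 13 mod 4 = 1.

x ≡ 13 (mod 140).


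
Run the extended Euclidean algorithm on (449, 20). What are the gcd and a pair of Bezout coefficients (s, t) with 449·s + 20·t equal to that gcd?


Euclidean algorithm on (449, 20) — divide until remainder is 0:
  449 = 22 · 20 + 9
  20 = 2 · 9 + 2
  9 = 4 · 2 + 1
  2 = 2 · 1 + 0
gcd(449, 20) = 1.
Track Bezout coefficients alongside the remainders: start with r₀ = 449 = a·1 + b·0 (s = 1, t = 0) and r₁ = 20 = a·0 + b·1 (s = 0, t = 1); each new remainder r_{k+1} = r_{k-1} − q_k·r_k inherits s_{k+1} = s_{k-1} − q_k·s_k, t_{k+1} = t_{k-1} − q_k·t_k, so r_k = a·s_k + b·t_k at every step:
  q = 22: r = 9, s = 1 − 22·0 = 1, t = 0 − 22·1 = -22  (check: 449·1 + 20·(-22) = 9)
  q = 2: r = 2, s = 0 − 2·1 = -2, t = 1 − 2·(-22) = 45  (check: 449·(-2) + 20·45 = 2)
  q = 4: r = 1, s = 1 − 4·(-2) = 9, t = -22 − 4·45 = -202  (check: 449·9 + 20·(-202) = 1)
The row with r = 1 (the gcd) gives the Bezout coefficients s = 9, t = -202.
Result: 449 · (9) + 20 · (-202) = 1.

gcd(449, 20) = 1; s = 9, t = -202 (check: 449·9 + 20·(-202) = 1).


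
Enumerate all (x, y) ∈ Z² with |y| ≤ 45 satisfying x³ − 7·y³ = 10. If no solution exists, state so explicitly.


The equation is x³ - 7y³ = 10. For fixed y, x³ = 7·y³ + 10, so a solution requires the RHS to be a perfect cube.
Strategy: iterate y from -45 to 45, compute RHS = 7·y³ + 10, and check whether it is a (positive or negative) perfect cube.
Check small values of y:
  y = 0: RHS = 10 is not a perfect cube.
  y = 1: RHS = 17 is not a perfect cube.
  y = -1: RHS = 3 is not a perfect cube.
  y = 2: RHS = 66 is not a perfect cube.
  y = -2: RHS = -46 is not a perfect cube.
  y = 3: RHS = 199 is not a perfect cube.
  y = -3: RHS = -179 is not a perfect cube.
Continuing the search up to |y| = 45 finds no solutions either.
No (x, y) in the scanned range satisfies the equation.

No integer solutions with |y| ≤ 45.


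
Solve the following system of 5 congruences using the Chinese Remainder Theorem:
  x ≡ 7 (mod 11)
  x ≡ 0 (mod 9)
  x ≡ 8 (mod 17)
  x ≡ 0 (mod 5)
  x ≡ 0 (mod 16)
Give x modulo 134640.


Product of moduli M = 11 · 9 · 17 · 5 · 16 = 134640.
Merge one congruence at a time:
  Start: x ≡ 7 (mod 11).
  Combine with x ≡ 0 (mod 9); new modulus lcm = 99.
    Write x = 7 + 11·t and substitute into x ≡ 0 (mod 9): 11·t ≡ 0 − 7 = -7 (mod 9).
    Reduce coefficients mod 9: 2·t ≡ 2 (mod 9).
    The inverse of 2 mod 9 is 5 (since 2·5 = 10 = 1·9 + 1), so t ≡ 5·2 = 10 ≡ 1 (mod 9).
    Then x = 7 + 11·1 = 18, valid modulo lcm(11, 9) = 99: x ≡ 18 (mod 99).
  Combine with x ≡ 8 (mod 17); new modulus lcm = 1683.
    Write x = 18 + 99·t and substitute into x ≡ 8 (mod 17): 99·t ≡ 8 − 18 = -10 (mod 17).
    Reduce coefficients mod 17: 14·t ≡ 7 (mod 17).
    The inverse of 14 mod 17 is 11 (since 14·11 = 154 = 9·17 + 1), so t ≡ 11·7 = 77 ≡ 9 (mod 17).
    Then x = 18 + 99·9 = 909, valid modulo lcm(99, 17) = 1683: x ≡ 909 (mod 1683).
  Combine with x ≡ 0 (mod 5); new modulus lcm = 8415.
    Write x = 909 + 1683·t and substitute into x ≡ 0 (mod 5): 1683·t ≡ 0 − 909 = -909 (mod 5).
    Reduce coefficients mod 5: 3·t ≡ 1 (mod 5).
    The inverse of 3 mod 5 is 2 (since 3·2 = 6 = 1·5 + 1), so t ≡ 2·1 = 2 ≡ 2 (mod 5).
    Then x = 909 + 1683·2 = 4275, valid modulo lcm(1683, 5) = 8415: x ≡ 4275 (mod 8415).
  Combine with x ≡ 0 (mod 16); new modulus lcm = 134640.
    Write x = 4275 + 8415·t and substitute into x ≡ 0 (mod 16): 8415·t ≡ 0 − 4275 = -4275 (mod 16).
    Reduce coefficients mod 16: 15·t ≡ 13 (mod 16).
    The inverse of 15 mod 16 is 15 (since 15·15 = 225 = 14·16 + 1), so t ≡ 15·13 = 195 ≡ 3 (mod 16).
    Then x = 4275 + 8415·3 = 29520, valid modulo lcm(8415, 16) = 134640: x ≡ 29520 (mod 134640).
Verify against each original: 29520 mod 11 = 7, 29520 mod 9 = 0, 29520 mod 17 = 8, 29520 mod 5 = 0, 29520 mod 16 = 0.

x ≡ 29520 (mod 134640).


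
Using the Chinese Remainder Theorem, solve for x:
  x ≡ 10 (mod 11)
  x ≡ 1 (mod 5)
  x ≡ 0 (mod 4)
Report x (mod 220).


Moduli 11, 5, 4 are pairwise coprime; by CRT there is a unique solution modulo M = 11 · 5 · 4 = 220.
Solve pairwise, accumulating the modulus:
  Start with x ≡ 10 (mod 11).
  Combine with x ≡ 1 (mod 5): since gcd(11, 5) = 1, we get a unique residue mod 55.
    Write x = 10 + 11·t and substitute into x ≡ 1 (mod 5): 11·t ≡ 1 − 10 = -9 (mod 5).
    Reduce coefficients mod 5: 1·t ≡ 1 (mod 5).
    So t ≡ 1 (mod 5).
    Then x = 10 + 11·1 = 21, valid modulo lcm(11, 5) = 55: x ≡ 21 (mod 55).
  Combine with x ≡ 0 (mod 4): since gcd(55, 4) = 1, we get a unique residue mod 220.
    Write x = 21 + 55·t and substitute into x ≡ 0 (mod 4): 55·t ≡ 0 − 21 = -21 (mod 4).
    Reduce coefficients mod 4: 3·t ≡ 3 (mod 4).
    The inverse of 3 mod 4 is 3 (since 3·3 = 9 = 2·4 + 1), so t ≡ 3·3 = 9 ≡ 1 (mod 4).
    Then x = 21 + 55·1 = 76, valid modulo lcm(55, 4) = 220: x ≡ 76 (mod 220).
Verify: 76 mod 11 = 10 ✓, 76 mod 5 = 1 ✓, 76 mod 4 = 0 ✓.

x ≡ 76 (mod 220).


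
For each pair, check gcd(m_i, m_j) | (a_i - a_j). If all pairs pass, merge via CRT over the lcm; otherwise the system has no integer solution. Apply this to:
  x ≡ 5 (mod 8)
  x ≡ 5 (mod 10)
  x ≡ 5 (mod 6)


Moduli 8, 10, 6 are not pairwise coprime, so CRT works modulo lcm(m_i) when all pairwise compatibility conditions hold.
Pairwise compatibility: gcd(m_i, m_j) must divide a_i - a_j for every pair.
Merge one congruence at a time:
  Start: x ≡ 5 (mod 8).
  Combine with x ≡ 5 (mod 10): gcd(8, 10) = 2; 5 - 5 = 0, which IS divisible by 2, so compatible.
    Write x = 5 + 8·t and substitute into x ≡ 5 (mod 10): 8·t ≡ 5 − 5 = 0 (mod 10).
    Divide the congruence (and modulus) by g = 2: 4·t ≡ 0 (mod 5).
    The inverse of 4 mod 5 is 4 (since 4·4 = 16 = 3·5 + 1), so t ≡ 4·0 = 0 ≡ 0 (mod 5).
    Then x = 5 + 8·0 = 5, valid modulo lcm(8, 10) = 40: x ≡ 5 (mod 40).
  Combine with x ≡ 5 (mod 6): gcd(40, 6) = 2; 5 - 5 = 0, which IS divisible by 2, so compatible.
    Write x = 5 + 40·t and substitute into x ≡ 5 (mod 6): 40·t ≡ 5 − 5 = 0 (mod 6).
    Divide the congruence (and modulus) by g = 2: 20·t ≡ 0 (mod 3).
    Reduce coefficients mod 3: 2·t ≡ 0 (mod 3).
    The inverse of 2 mod 3 is 2 (since 2·2 = 4 = 1·3 + 1), so t ≡ 2·0 = 0 ≡ 0 (mod 3).
    Then x = 5 + 40·0 = 5, valid modulo lcm(40, 6) = 120: x ≡ 5 (mod 120).
Verify: 5 mod 8 = 5, 5 mod 10 = 5, 5 mod 6 = 5.

x ≡ 5 (mod 120).


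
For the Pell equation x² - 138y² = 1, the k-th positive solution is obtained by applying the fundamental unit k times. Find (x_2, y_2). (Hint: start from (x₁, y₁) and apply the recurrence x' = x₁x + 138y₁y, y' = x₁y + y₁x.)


Step 1: Find the fundamental solution (x₁, y₁) of x² - 138y² = 1.
  Expand √138 as a continued fraction. a₀ = ⌊√138⌋ = 11; iterate m_{k+1} = d_k·a_k − m_k, d_{k+1} = (138 − m_{k+1}²)/d_k, a_{k+1} = ⌊(a₀ + m_{k+1})/d_{k+1}⌋ (starting m₀ = 0, d₀ = 1), with convergents p_k = a_k·p_{k-1} + p_{k-2}, q_k = a_k·q_{k-1} + q_{k-2} (p₋₁ = 1, q₋₁ = 0):
  k = 0: a₀ = 11; p₀/q₀ = 11/1; p₀² − 138·q₀² = 121 − 138 = -17.
  k = 1: m = 11, d = 17, a = ⌊(11 + 11)/17⌋ = 1; p/q = (1·11 + 1)/(1·1 + 0) = 12/1; p² − 138·q² = 144 − 138 = 6.
  k = 2: m = 6, d = 6, a = ⌊(11 + 6)/6⌋ = 2; p/q = (2·12 + 11)/(2·1 + 1) = 35/3; p² − 138·q² = 1225 − 1242 = -17.
  k = 3: m = 6, d = 17, a = ⌊(11 + 6)/17⌋ = 1; p/q = (1·35 + 12)/(1·3 + 1) = 47/4; p² − 138·q² = 2209 − 2208 = 1.
  The first convergent with p² − 138·q² = 1 gives the fundamental solution (x₁, y₁) = (47, 4).
Step 2: Apply the recurrence (x_{n+1}, y_{n+1}) = (x₁x_n + 138y₁y_n, x₁y_n + y₁x_n) repeatedly.
  From (x_1, y_1) = (47, 4): x_2 = 47·47 + 138·4·4 = 4417; y_2 = 47·4 + 4·47 = 376.
Step 3: Verify x_2² - 138·y_2² = 19509889 - 19509888 = 1 (should be 1). ✓

(x_1, y_1) = (47, 4); (x_2, y_2) = (4417, 376).


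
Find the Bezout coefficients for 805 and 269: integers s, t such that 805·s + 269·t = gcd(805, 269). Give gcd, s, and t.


Euclidean algorithm on (805, 269) — divide until remainder is 0:
  805 = 2 · 269 + 267
  269 = 1 · 267 + 2
  267 = 133 · 2 + 1
  2 = 2 · 1 + 0
gcd(805, 269) = 1.
Track Bezout coefficients alongside the remainders: start with r₀ = 805 = a·1 + b·0 (s = 1, t = 0) and r₁ = 269 = a·0 + b·1 (s = 0, t = 1); each new remainder r_{k+1} = r_{k-1} − q_k·r_k inherits s_{k+1} = s_{k-1} − q_k·s_k, t_{k+1} = t_{k-1} − q_k·t_k, so r_k = a·s_k + b·t_k at every step:
  q = 2: r = 267, s = 1 − 2·0 = 1, t = 0 − 2·1 = -2  (check: 805·1 + 269·(-2) = 267)
  q = 1: r = 2, s = 0 − 1·1 = -1, t = 1 − 1·(-2) = 3  (check: 805·(-1) + 269·3 = 2)
  q = 133: r = 1, s = 1 − 133·(-1) = 134, t = -2 − 133·3 = -401  (check: 805·134 + 269·(-401) = 1)
The row with r = 1 (the gcd) gives the Bezout coefficients s = 134, t = -401.
Result: 805 · (134) + 269 · (-401) = 1.

gcd(805, 269) = 1; s = 134, t = -401 (check: 805·134 + 269·(-401) = 1).


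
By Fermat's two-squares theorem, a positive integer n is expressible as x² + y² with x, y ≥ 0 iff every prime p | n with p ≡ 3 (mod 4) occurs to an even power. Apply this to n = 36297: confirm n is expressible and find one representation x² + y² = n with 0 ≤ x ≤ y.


Step 1: Factor n = 36297 = 3^2 · 37 · 109.
Step 2: Check the mod-4 condition on each prime factor: 3 ≡ 3 (mod 4), exponent 2 (must be even); 37 ≡ 1 (mod 4), exponent 1; 109 ≡ 1 (mod 4), exponent 1.
All primes ≡ 3 (mod 4) appear to even exponent (or don't appear), so by the two-squares theorem n IS expressible as a sum of two squares.
Step 3: Build a representation. Group n = k² · m with k = 3 and m = 37 · 109 = 4033 (a product of primes ≡ 1 (mod 4)); a representation of m scales to one of n via (k·x)² + (k·y)² = k²(x² + y²). Each prime p ≡ 1 (mod 4) is itself a sum of two squares; find a² by testing p − a² for a perfect square:
  37: 37 − 1² = 36 = 6² ⇒ 37 = 1² + 6².
  109: 109 − 1² = 108, 109 − 2² = 105, 109 − 3² = 100 = 10² ⇒ 109 = 3² + 10².
  Combine using the Brahmagupta–Fibonacci identity (a² + b²)(c² + d²) = (ac − bd)² + (ad + bc)² = (ac + bd)² + (ad − bc)²:
  37 · 109 = 4033: from (1² + 6²)(3² + 10²), take (1·3 − 6·10, 1·10 + 6·3) = (3 − 60, 10 + 18) = (-57, 28); dropping signs (only squares matter) gives (57, 28); check 57² + 28² = 3249 + 784 = 4033 ✓.
  Scale by k = 3: (3·57, 3·28) = (171, 84).
Step 4: Order so x ≤ y and verify: 84² + 171² = 7056 + 29241 = 36297 = n. ✓

n = 36297 = 84² + 171² (one valid representation with x ≤ y).


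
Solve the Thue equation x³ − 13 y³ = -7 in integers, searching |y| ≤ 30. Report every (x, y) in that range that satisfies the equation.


The equation is x³ - 13y³ = -7. For fixed y, x³ = 13·y³ − 7, so a solution requires the RHS to be a perfect cube.
Strategy: iterate y from -30 to 30, compute RHS = 13·y³ − 7, and check whether it is a (positive or negative) perfect cube.
Check small values of y:
  y = 0: RHS = -7 is not a perfect cube.
  y = 1: RHS = 6 is not a perfect cube.
  y = -1: RHS = -20 is not a perfect cube.
  y = 2: RHS = 97 is not a perfect cube.
  y = -2: RHS = -111 is not a perfect cube.
  y = 3: RHS = 344 is not a perfect cube.
  y = -3: RHS = -358 is not a perfect cube.
Continuing the search up to |y| = 30 finds no solutions either.
No (x, y) in the scanned range satisfies the equation.

No integer solutions with |y| ≤ 30.


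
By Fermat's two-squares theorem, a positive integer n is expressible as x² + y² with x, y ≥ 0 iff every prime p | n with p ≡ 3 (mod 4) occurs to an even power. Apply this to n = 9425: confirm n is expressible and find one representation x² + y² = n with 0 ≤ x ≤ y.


Step 1: Factor n = 9425 = 5^2 · 13 · 29.
Step 2: Check the mod-4 condition on each prime factor: 5 ≡ 1 (mod 4), exponent 2; 13 ≡ 1 (mod 4), exponent 1; 29 ≡ 1 (mod 4), exponent 1.
All primes ≡ 3 (mod 4) appear to even exponent (or don't appear), so by the two-squares theorem n IS expressible as a sum of two squares.
Step 3: Build a representation. Group n = k² · m with k = 5 and m = 13 · 29 = 377 (a product of primes ≡ 1 (mod 4)); a representation of m scales to one of n via (k·x)² + (k·y)² = k²(x² + y²). Each prime p ≡ 1 (mod 4) is itself a sum of two squares; find a² by testing p − a² for a perfect square:
  13: 13 − 1² = 12, 13 − 2² = 9 = 3² ⇒ 13 = 2² + 3².
  29: 29 − 1² = 28, 29 − 2² = 25 = 5² ⇒ 29 = 2² + 5².
  Combine using the Brahmagupta–Fibonacci identity (a² + b²)(c² + d²) = (ac − bd)² + (ad + bc)² = (ac + bd)² + (ad − bc)²:
  13 · 29 = 377: from (2² + 3²)(2² + 5²), take (2·2 − 3·5, 2·5 + 3·2) = (4 − 15, 10 + 6) = (-11, 16); dropping signs (only squares matter) gives (11, 16); check 11² + 16² = 121 + 256 = 377 ✓.
  Scale by k = 5: (5·11, 5·16) = (55, 80).
Step 4: Order so x ≤ y and verify: 55² + 80² = 3025 + 6400 = 9425 = n. ✓

n = 9425 = 55² + 80² (one valid representation with x ≤ y).


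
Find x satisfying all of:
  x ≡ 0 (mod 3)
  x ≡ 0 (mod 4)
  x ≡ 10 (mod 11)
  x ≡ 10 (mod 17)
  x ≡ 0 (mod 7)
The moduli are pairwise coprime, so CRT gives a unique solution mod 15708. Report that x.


Product of moduli M = 3 · 4 · 11 · 17 · 7 = 15708.
Merge one congruence at a time:
  Start: x ≡ 0 (mod 3).
  Combine with x ≡ 0 (mod 4); new modulus lcm = 12.
    Write x = 0 + 3·t and substitute into x ≡ 0 (mod 4): 3·t ≡ 0 − 0 = 0 (mod 4).
    The inverse of 3 mod 4 is 3 (since 3·3 = 9 = 2·4 + 1), so t ≡ 3·0 = 0 ≡ 0 (mod 4).
    Then x = 0 + 3·0 = 0, valid modulo lcm(3, 4) = 12: x ≡ 0 (mod 12).
  Combine with x ≡ 10 (mod 11); new modulus lcm = 132.
    Write x = 0 + 12·t and substitute into x ≡ 10 (mod 11): 12·t ≡ 10 − 0 = 10 (mod 11).
    Reduce coefficients mod 11: 1·t ≡ 10 (mod 11).
    So t ≡ 10 (mod 11).
    Then x = 0 + 12·10 = 120, valid modulo lcm(12, 11) = 132: x ≡ 120 (mod 132).
  Combine with x ≡ 10 (mod 17); new modulus lcm = 2244.
    Write x = 120 + 132·t and substitute into x ≡ 10 (mod 17): 132·t ≡ 10 − 120 = -110 (mod 17).
    Reduce coefficients mod 17: 13·t ≡ 9 (mod 17).
    The inverse of 13 mod 17 is 4 (since 13·4 = 52 = 3·17 + 1), so t ≡ 4·9 = 36 ≡ 2 (mod 17).
    Then x = 120 + 132·2 = 384, valid modulo lcm(132, 17) = 2244: x ≡ 384 (mod 2244).
  Combine with x ≡ 0 (mod 7); new modulus lcm = 15708.
    Write x = 384 + 2244·t and substitute into x ≡ 0 (mod 7): 2244·t ≡ 0 − 384 = -384 (mod 7).
    Reduce coefficients mod 7: 4·t ≡ 1 (mod 7).
    The inverse of 4 mod 7 is 2 (since 4·2 = 8 = 1·7 + 1), so t ≡ 2·1 = 2 ≡ 2 (mod 7).
    Then x = 384 + 2244·2 = 4872, valid modulo lcm(2244, 7) = 15708: x ≡ 4872 (mod 15708).
Verify against each original: 4872 mod 3 = 0, 4872 mod 4 = 0, 4872 mod 11 = 10, 4872 mod 17 = 10, 4872 mod 7 = 0.

x ≡ 4872 (mod 15708).


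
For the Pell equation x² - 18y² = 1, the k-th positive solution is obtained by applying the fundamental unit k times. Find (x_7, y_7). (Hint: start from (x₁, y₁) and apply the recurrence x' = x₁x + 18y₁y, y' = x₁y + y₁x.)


Step 1: Find the fundamental solution (x₁, y₁) of x² - 18y² = 1.
  Expand √18 as a continued fraction. a₀ = ⌊√18⌋ = 4; iterate m_{k+1} = d_k·a_k − m_k, d_{k+1} = (18 − m_{k+1}²)/d_k, a_{k+1} = ⌊(a₀ + m_{k+1})/d_{k+1}⌋ (starting m₀ = 0, d₀ = 1), with convergents p_k = a_k·p_{k-1} + p_{k-2}, q_k = a_k·q_{k-1} + q_{k-2} (p₋₁ = 1, q₋₁ = 0):
  k = 0: a₀ = 4; p₀/q₀ = 4/1; p₀² − 18·q₀² = 16 − 18 = -2.
  k = 1: m = 4, d = 2, a = ⌊(4 + 4)/2⌋ = 4; p/q = (4·4 + 1)/(4·1 + 0) = 17/4; p² − 18·q² = 289 − 288 = 1.
  The first convergent with p² − 18·q² = 1 gives the fundamental solution (x₁, y₁) = (17, 4).
Step 2: Apply the recurrence (x_{n+1}, y_{n+1}) = (x₁x_n + 18y₁y_n, x₁y_n + y₁x_n) repeatedly.
  From (x_1, y_1) = (17, 4): x_2 = 17·17 + 18·4·4 = 577; y_2 = 17·4 + 4·17 = 136.
  From (x_2, y_2) = (577, 136): x_3 = 17·577 + 18·4·136 = 19601; y_3 = 17·136 + 4·577 = 4620.
  From (x_3, y_3) = (19601, 4620): x_4 = 17·19601 + 18·4·4620 = 665857; y_4 = 17·4620 + 4·19601 = 156944.
  From (x_4, y_4) = (665857, 156944): x_5 = 17·665857 + 18·4·156944 = 22619537; y_5 = 17·156944 + 4·665857 = 5331476.
  From (x_5, y_5) = (22619537, 5331476): x_6 = 17·22619537 + 18·4·5331476 = 768398401; y_6 = 17·5331476 + 4·22619537 = 181113240.
  From (x_6, y_6) = (768398401, 181113240): x_7 = 17·768398401 + 18·4·181113240 = 26102926097; y_7 = 17·181113240 + 4·768398401 = 6152518684.
Step 3: Verify x_7² - 18·y_7² = 681362750825443653409 - 681362750825443653408 = 1 (should be 1). ✓

(x_1, y_1) = (17, 4); (x_7, y_7) = (26102926097, 6152518684).


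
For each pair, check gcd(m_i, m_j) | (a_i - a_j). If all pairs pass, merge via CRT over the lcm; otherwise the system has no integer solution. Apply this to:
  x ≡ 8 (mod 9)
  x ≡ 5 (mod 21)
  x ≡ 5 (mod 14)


Moduli 9, 21, 14 are not pairwise coprime, so CRT works modulo lcm(m_i) when all pairwise compatibility conditions hold.
Pairwise compatibility: gcd(m_i, m_j) must divide a_i - a_j for every pair.
Merge one congruence at a time:
  Start: x ≡ 8 (mod 9).
  Combine with x ≡ 5 (mod 21): gcd(9, 21) = 3; 5 - 8 = -3, which IS divisible by 3, so compatible.
    Write x = 8 + 9·t and substitute into x ≡ 5 (mod 21): 9·t ≡ 5 − 8 = -3 (mod 21).
    Divide the congruence (and modulus) by g = 3: 3·t ≡ -1 (mod 7).
    Reduce coefficients mod 7: 3·t ≡ 6 (mod 7).
    The inverse of 3 mod 7 is 5 (since 3·5 = 15 = 2·7 + 1), so t ≡ 5·6 = 30 ≡ 2 (mod 7).
    Then x = 8 + 9·2 = 26, valid modulo lcm(9, 21) = 63: x ≡ 26 (mod 63).
  Combine with x ≡ 5 (mod 14): gcd(63, 14) = 7; 5 - 26 = -21, which IS divisible by 7, so compatible.
    Write x = 26 + 63·t and substitute into x ≡ 5 (mod 14): 63·t ≡ 5 − 26 = -21 (mod 14).
    Divide the congruence (and modulus) by g = 7: 9·t ≡ -3 (mod 2).
    Reduce coefficients mod 2: 1·t ≡ 1 (mod 2).
    So t ≡ 1 (mod 2).
    Then x = 26 + 63·1 = 89, valid modulo lcm(63, 14) = 126: x ≡ 89 (mod 126).
Verify: 89 mod 9 = 8, 89 mod 21 = 5, 89 mod 14 = 5.

x ≡ 89 (mod 126).


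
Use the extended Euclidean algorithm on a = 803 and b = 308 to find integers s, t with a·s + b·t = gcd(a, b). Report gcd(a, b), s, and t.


Euclidean algorithm on (803, 308) — divide until remainder is 0:
  803 = 2 · 308 + 187
  308 = 1 · 187 + 121
  187 = 1 · 121 + 66
  121 = 1 · 66 + 55
  66 = 1 · 55 + 11
  55 = 5 · 11 + 0
gcd(803, 308) = 11.
Track Bezout coefficients alongside the remainders: start with r₀ = 803 = a·1 + b·0 (s = 1, t = 0) and r₁ = 308 = a·0 + b·1 (s = 0, t = 1); each new remainder r_{k+1} = r_{k-1} − q_k·r_k inherits s_{k+1} = s_{k-1} − q_k·s_k, t_{k+1} = t_{k-1} − q_k·t_k, so r_k = a·s_k + b·t_k at every step:
  q = 2: r = 187, s = 1 − 2·0 = 1, t = 0 − 2·1 = -2  (check: 803·1 + 308·(-2) = 187)
  q = 1: r = 121, s = 0 − 1·1 = -1, t = 1 − 1·(-2) = 3  (check: 803·(-1) + 308·3 = 121)
  q = 1: r = 66, s = 1 − 1·(-1) = 2, t = -2 − 1·3 = -5  (check: 803·2 + 308·(-5) = 66)
  q = 1: r = 55, s = -1 − 1·2 = -3, t = 3 − 1·(-5) = 8  (check: 803·(-3) + 308·8 = 55)
  q = 1: r = 11, s = 2 − 1·(-3) = 5, t = -5 − 1·8 = -13  (check: 803·5 + 308·(-13) = 11)
The row with r = 11 (the gcd) gives the Bezout coefficients s = 5, t = -13.
Result: 803 · (5) + 308 · (-13) = 11.

gcd(803, 308) = 11; s = 5, t = -13 (check: 803·5 + 308·(-13) = 11).


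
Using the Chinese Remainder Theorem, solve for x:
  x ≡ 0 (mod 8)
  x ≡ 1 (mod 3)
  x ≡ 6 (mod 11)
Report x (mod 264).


Moduli 8, 3, 11 are pairwise coprime; by CRT there is a unique solution modulo M = 8 · 3 · 11 = 264.
Solve pairwise, accumulating the modulus:
  Start with x ≡ 0 (mod 8).
  Combine with x ≡ 1 (mod 3): since gcd(8, 3) = 1, we get a unique residue mod 24.
    Write x = 0 + 8·t and substitute into x ≡ 1 (mod 3): 8·t ≡ 1 − 0 = 1 (mod 3).
    Reduce coefficients mod 3: 2·t ≡ 1 (mod 3).
    The inverse of 2 mod 3 is 2 (since 2·2 = 4 = 1·3 + 1), so t ≡ 2·1 = 2 ≡ 2 (mod 3).
    Then x = 0 + 8·2 = 16, valid modulo lcm(8, 3) = 24: x ≡ 16 (mod 24).
  Combine with x ≡ 6 (mod 11): since gcd(24, 11) = 1, we get a unique residue mod 264.
    Write x = 16 + 24·t and substitute into x ≡ 6 (mod 11): 24·t ≡ 6 − 16 = -10 (mod 11).
    Reduce coefficients mod 11: 2·t ≡ 1 (mod 11).
    The inverse of 2 mod 11 is 6 (since 2·6 = 12 = 1·11 + 1), so t ≡ 6·1 = 6 ≡ 6 (mod 11).
    Then x = 16 + 24·6 = 160, valid modulo lcm(24, 11) = 264: x ≡ 160 (mod 264).
Verify: 160 mod 8 = 0 ✓, 160 mod 3 = 1 ✓, 160 mod 11 = 6 ✓.

x ≡ 160 (mod 264).
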